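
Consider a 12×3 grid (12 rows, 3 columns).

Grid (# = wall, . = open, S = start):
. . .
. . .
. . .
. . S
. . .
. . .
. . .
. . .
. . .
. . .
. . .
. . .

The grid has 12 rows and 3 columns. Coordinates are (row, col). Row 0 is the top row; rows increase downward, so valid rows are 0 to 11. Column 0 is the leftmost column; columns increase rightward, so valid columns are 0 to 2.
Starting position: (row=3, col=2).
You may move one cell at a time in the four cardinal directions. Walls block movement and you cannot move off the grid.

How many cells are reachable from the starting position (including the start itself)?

Answer: Reachable cells: 36

Derivation:
BFS flood-fill from (row=3, col=2):
  Distance 0: (row=3, col=2)
  Distance 1: (row=2, col=2), (row=3, col=1), (row=4, col=2)
  Distance 2: (row=1, col=2), (row=2, col=1), (row=3, col=0), (row=4, col=1), (row=5, col=2)
  Distance 3: (row=0, col=2), (row=1, col=1), (row=2, col=0), (row=4, col=0), (row=5, col=1), (row=6, col=2)
  Distance 4: (row=0, col=1), (row=1, col=0), (row=5, col=0), (row=6, col=1), (row=7, col=2)
  Distance 5: (row=0, col=0), (row=6, col=0), (row=7, col=1), (row=8, col=2)
  Distance 6: (row=7, col=0), (row=8, col=1), (row=9, col=2)
  Distance 7: (row=8, col=0), (row=9, col=1), (row=10, col=2)
  Distance 8: (row=9, col=0), (row=10, col=1), (row=11, col=2)
  Distance 9: (row=10, col=0), (row=11, col=1)
  Distance 10: (row=11, col=0)
Total reachable: 36 (grid has 36 open cells total)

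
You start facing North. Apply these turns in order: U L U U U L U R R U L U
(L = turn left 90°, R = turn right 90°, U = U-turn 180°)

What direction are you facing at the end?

Start: North
  U (U-turn (180°)) -> South
  L (left (90° counter-clockwise)) -> East
  U (U-turn (180°)) -> West
  U (U-turn (180°)) -> East
  U (U-turn (180°)) -> West
  L (left (90° counter-clockwise)) -> South
  U (U-turn (180°)) -> North
  R (right (90° clockwise)) -> East
  R (right (90° clockwise)) -> South
  U (U-turn (180°)) -> North
  L (left (90° counter-clockwise)) -> West
  U (U-turn (180°)) -> East
Final: East

Answer: Final heading: East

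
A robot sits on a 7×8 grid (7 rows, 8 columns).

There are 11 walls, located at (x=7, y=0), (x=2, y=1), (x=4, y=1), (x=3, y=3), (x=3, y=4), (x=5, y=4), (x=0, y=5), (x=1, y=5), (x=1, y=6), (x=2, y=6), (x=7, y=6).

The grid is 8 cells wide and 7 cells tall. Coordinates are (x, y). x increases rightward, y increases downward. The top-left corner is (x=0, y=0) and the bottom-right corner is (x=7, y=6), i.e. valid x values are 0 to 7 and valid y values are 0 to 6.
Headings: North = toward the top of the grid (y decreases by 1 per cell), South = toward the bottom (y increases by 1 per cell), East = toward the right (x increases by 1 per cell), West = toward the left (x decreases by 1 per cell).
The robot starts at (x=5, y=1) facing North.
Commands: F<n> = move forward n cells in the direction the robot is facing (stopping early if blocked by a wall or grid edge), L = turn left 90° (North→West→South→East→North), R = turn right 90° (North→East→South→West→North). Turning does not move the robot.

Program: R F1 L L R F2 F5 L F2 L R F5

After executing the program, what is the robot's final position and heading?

Start: (x=5, y=1), facing North
  R: turn right, now facing East
  F1: move forward 1, now at (x=6, y=1)
  L: turn left, now facing North
  L: turn left, now facing West
  R: turn right, now facing North
  F2: move forward 1/2 (blocked), now at (x=6, y=0)
  F5: move forward 0/5 (blocked), now at (x=6, y=0)
  L: turn left, now facing West
  F2: move forward 2, now at (x=4, y=0)
  L: turn left, now facing South
  R: turn right, now facing West
  F5: move forward 4/5 (blocked), now at (x=0, y=0)
Final: (x=0, y=0), facing West

Answer: Final position: (x=0, y=0), facing West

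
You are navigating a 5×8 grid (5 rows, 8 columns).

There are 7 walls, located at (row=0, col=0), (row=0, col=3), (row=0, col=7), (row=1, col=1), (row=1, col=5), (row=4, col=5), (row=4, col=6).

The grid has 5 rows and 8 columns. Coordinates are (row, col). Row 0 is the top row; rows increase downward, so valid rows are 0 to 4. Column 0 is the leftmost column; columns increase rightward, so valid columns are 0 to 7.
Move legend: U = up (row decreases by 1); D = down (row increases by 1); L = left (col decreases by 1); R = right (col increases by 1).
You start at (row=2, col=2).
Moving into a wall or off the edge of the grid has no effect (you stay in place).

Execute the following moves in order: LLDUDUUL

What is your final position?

Answer: Final position: (row=1, col=0)

Derivation:
Start: (row=2, col=2)
  L (left): (row=2, col=2) -> (row=2, col=1)
  L (left): (row=2, col=1) -> (row=2, col=0)
  D (down): (row=2, col=0) -> (row=3, col=0)
  U (up): (row=3, col=0) -> (row=2, col=0)
  D (down): (row=2, col=0) -> (row=3, col=0)
  U (up): (row=3, col=0) -> (row=2, col=0)
  U (up): (row=2, col=0) -> (row=1, col=0)
  L (left): blocked, stay at (row=1, col=0)
Final: (row=1, col=0)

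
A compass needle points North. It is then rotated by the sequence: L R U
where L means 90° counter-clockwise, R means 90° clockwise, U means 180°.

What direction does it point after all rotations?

Start: North
  L (left (90° counter-clockwise)) -> West
  R (right (90° clockwise)) -> North
  U (U-turn (180°)) -> South
Final: South

Answer: Final heading: South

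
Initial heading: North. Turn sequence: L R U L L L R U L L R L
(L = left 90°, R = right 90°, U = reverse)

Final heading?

Start: North
  L (left (90° counter-clockwise)) -> West
  R (right (90° clockwise)) -> North
  U (U-turn (180°)) -> South
  L (left (90° counter-clockwise)) -> East
  L (left (90° counter-clockwise)) -> North
  L (left (90° counter-clockwise)) -> West
  R (right (90° clockwise)) -> North
  U (U-turn (180°)) -> South
  L (left (90° counter-clockwise)) -> East
  L (left (90° counter-clockwise)) -> North
  R (right (90° clockwise)) -> East
  L (left (90° counter-clockwise)) -> North
Final: North

Answer: Final heading: North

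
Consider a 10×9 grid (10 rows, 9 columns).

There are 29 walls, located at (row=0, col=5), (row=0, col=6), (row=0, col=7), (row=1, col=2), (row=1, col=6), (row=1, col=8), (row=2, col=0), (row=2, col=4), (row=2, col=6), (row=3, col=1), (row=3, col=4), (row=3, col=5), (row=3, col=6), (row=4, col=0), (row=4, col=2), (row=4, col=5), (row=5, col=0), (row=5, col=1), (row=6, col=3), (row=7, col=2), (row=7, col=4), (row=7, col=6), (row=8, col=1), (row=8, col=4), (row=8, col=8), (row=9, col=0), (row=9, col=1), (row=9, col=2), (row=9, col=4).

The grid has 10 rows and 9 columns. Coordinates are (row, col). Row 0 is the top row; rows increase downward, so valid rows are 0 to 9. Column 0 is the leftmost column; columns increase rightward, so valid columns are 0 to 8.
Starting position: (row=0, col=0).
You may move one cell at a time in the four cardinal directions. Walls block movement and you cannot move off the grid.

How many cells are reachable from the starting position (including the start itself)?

BFS flood-fill from (row=0, col=0):
  Distance 0: (row=0, col=0)
  Distance 1: (row=0, col=1), (row=1, col=0)
  Distance 2: (row=0, col=2), (row=1, col=1)
  Distance 3: (row=0, col=3), (row=2, col=1)
  Distance 4: (row=0, col=4), (row=1, col=3), (row=2, col=2)
  Distance 5: (row=1, col=4), (row=2, col=3), (row=3, col=2)
  Distance 6: (row=1, col=5), (row=3, col=3)
  Distance 7: (row=2, col=5), (row=4, col=3)
  Distance 8: (row=4, col=4), (row=5, col=3)
  Distance 9: (row=5, col=2), (row=5, col=4)
  Distance 10: (row=5, col=5), (row=6, col=2), (row=6, col=4)
  Distance 11: (row=5, col=6), (row=6, col=1), (row=6, col=5)
  Distance 12: (row=4, col=6), (row=5, col=7), (row=6, col=0), (row=6, col=6), (row=7, col=1), (row=7, col=5)
  Distance 13: (row=4, col=7), (row=5, col=8), (row=6, col=7), (row=7, col=0), (row=8, col=5)
  Distance 14: (row=3, col=7), (row=4, col=8), (row=6, col=8), (row=7, col=7), (row=8, col=0), (row=8, col=6), (row=9, col=5)
  Distance 15: (row=2, col=7), (row=3, col=8), (row=7, col=8), (row=8, col=7), (row=9, col=6)
  Distance 16: (row=1, col=7), (row=2, col=8), (row=9, col=7)
  Distance 17: (row=9, col=8)
Total reachable: 54 (grid has 61 open cells total)

Answer: Reachable cells: 54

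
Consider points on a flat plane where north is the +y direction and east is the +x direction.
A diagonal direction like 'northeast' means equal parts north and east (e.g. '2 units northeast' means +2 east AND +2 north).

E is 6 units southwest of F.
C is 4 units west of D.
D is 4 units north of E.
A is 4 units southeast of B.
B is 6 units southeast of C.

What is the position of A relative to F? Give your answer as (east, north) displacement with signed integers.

Place F at the origin (east=0, north=0).
  E is 6 units southwest of F: delta (east=-6, north=-6); E at (east=-6, north=-6).
  D is 4 units north of E: delta (east=+0, north=+4); D at (east=-6, north=-2).
  C is 4 units west of D: delta (east=-4, north=+0); C at (east=-10, north=-2).
  B is 6 units southeast of C: delta (east=+6, north=-6); B at (east=-4, north=-8).
  A is 4 units southeast of B: delta (east=+4, north=-4); A at (east=0, north=-12).
Therefore A relative to F: (east=0, north=-12).

Answer: A is at (east=0, north=-12) relative to F.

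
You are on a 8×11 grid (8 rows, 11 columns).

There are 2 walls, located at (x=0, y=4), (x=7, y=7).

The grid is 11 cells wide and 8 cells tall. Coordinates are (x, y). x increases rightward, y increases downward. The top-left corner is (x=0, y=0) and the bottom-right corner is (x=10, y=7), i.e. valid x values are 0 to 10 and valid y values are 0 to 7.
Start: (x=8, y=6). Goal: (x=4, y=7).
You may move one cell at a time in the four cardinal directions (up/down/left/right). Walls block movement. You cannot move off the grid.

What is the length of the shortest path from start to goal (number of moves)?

BFS from (x=8, y=6) until reaching (x=4, y=7):
  Distance 0: (x=8, y=6)
  Distance 1: (x=8, y=5), (x=7, y=6), (x=9, y=6), (x=8, y=7)
  Distance 2: (x=8, y=4), (x=7, y=5), (x=9, y=5), (x=6, y=6), (x=10, y=6), (x=9, y=7)
  Distance 3: (x=8, y=3), (x=7, y=4), (x=9, y=4), (x=6, y=5), (x=10, y=5), (x=5, y=6), (x=6, y=7), (x=10, y=7)
  Distance 4: (x=8, y=2), (x=7, y=3), (x=9, y=3), (x=6, y=4), (x=10, y=4), (x=5, y=5), (x=4, y=6), (x=5, y=7)
  Distance 5: (x=8, y=1), (x=7, y=2), (x=9, y=2), (x=6, y=3), (x=10, y=3), (x=5, y=4), (x=4, y=5), (x=3, y=6), (x=4, y=7)  <- goal reached here
One shortest path (5 moves): (x=8, y=6) -> (x=7, y=6) -> (x=6, y=6) -> (x=5, y=6) -> (x=4, y=6) -> (x=4, y=7)

Answer: Shortest path length: 5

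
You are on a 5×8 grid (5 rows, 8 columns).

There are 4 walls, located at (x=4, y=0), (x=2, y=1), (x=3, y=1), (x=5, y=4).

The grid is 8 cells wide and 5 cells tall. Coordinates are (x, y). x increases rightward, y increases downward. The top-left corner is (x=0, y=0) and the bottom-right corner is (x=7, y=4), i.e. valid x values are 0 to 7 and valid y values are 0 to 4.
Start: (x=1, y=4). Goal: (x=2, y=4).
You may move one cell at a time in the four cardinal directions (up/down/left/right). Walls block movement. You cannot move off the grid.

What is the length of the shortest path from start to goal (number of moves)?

Answer: Shortest path length: 1

Derivation:
BFS from (x=1, y=4) until reaching (x=2, y=4):
  Distance 0: (x=1, y=4)
  Distance 1: (x=1, y=3), (x=0, y=4), (x=2, y=4)  <- goal reached here
One shortest path (1 moves): (x=1, y=4) -> (x=2, y=4)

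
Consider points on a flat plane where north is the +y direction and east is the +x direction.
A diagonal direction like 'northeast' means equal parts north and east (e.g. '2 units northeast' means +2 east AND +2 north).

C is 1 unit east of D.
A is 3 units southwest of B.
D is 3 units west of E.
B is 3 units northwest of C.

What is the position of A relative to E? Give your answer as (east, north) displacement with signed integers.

Place E at the origin (east=0, north=0).
  D is 3 units west of E: delta (east=-3, north=+0); D at (east=-3, north=0).
  C is 1 unit east of D: delta (east=+1, north=+0); C at (east=-2, north=0).
  B is 3 units northwest of C: delta (east=-3, north=+3); B at (east=-5, north=3).
  A is 3 units southwest of B: delta (east=-3, north=-3); A at (east=-8, north=0).
Therefore A relative to E: (east=-8, north=0).

Answer: A is at (east=-8, north=0) relative to E.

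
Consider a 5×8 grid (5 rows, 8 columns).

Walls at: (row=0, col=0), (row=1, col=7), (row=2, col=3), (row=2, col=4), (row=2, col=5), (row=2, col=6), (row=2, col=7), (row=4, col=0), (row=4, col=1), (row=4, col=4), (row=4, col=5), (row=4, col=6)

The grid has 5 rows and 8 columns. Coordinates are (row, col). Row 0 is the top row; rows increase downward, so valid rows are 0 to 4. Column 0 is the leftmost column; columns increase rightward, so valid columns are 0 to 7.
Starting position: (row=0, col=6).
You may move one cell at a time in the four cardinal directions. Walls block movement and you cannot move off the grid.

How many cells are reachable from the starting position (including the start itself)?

BFS flood-fill from (row=0, col=6):
  Distance 0: (row=0, col=6)
  Distance 1: (row=0, col=5), (row=0, col=7), (row=1, col=6)
  Distance 2: (row=0, col=4), (row=1, col=5)
  Distance 3: (row=0, col=3), (row=1, col=4)
  Distance 4: (row=0, col=2), (row=1, col=3)
  Distance 5: (row=0, col=1), (row=1, col=2)
  Distance 6: (row=1, col=1), (row=2, col=2)
  Distance 7: (row=1, col=0), (row=2, col=1), (row=3, col=2)
  Distance 8: (row=2, col=0), (row=3, col=1), (row=3, col=3), (row=4, col=2)
  Distance 9: (row=3, col=0), (row=3, col=4), (row=4, col=3)
  Distance 10: (row=3, col=5)
  Distance 11: (row=3, col=6)
  Distance 12: (row=3, col=7)
  Distance 13: (row=4, col=7)
Total reachable: 28 (grid has 28 open cells total)

Answer: Reachable cells: 28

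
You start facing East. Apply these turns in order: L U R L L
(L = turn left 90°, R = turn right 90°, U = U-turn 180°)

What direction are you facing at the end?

Answer: Final heading: East

Derivation:
Start: East
  L (left (90° counter-clockwise)) -> North
  U (U-turn (180°)) -> South
  R (right (90° clockwise)) -> West
  L (left (90° counter-clockwise)) -> South
  L (left (90° counter-clockwise)) -> East
Final: East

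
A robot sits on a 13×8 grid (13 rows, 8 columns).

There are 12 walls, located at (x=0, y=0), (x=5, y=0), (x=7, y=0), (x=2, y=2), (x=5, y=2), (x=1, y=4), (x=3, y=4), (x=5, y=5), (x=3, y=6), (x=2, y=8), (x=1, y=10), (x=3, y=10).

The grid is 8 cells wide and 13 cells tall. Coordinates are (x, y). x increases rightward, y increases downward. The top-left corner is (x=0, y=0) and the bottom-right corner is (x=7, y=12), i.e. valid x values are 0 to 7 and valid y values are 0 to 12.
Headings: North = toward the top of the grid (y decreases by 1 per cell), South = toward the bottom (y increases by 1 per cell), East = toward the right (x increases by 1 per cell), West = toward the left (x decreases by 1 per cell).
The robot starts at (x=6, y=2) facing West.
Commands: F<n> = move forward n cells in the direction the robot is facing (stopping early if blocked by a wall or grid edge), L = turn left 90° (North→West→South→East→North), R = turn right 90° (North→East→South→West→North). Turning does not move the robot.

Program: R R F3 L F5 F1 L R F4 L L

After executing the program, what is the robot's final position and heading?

Answer: Final position: (x=7, y=1), facing South

Derivation:
Start: (x=6, y=2), facing West
  R: turn right, now facing North
  R: turn right, now facing East
  F3: move forward 1/3 (blocked), now at (x=7, y=2)
  L: turn left, now facing North
  F5: move forward 1/5 (blocked), now at (x=7, y=1)
  F1: move forward 0/1 (blocked), now at (x=7, y=1)
  L: turn left, now facing West
  R: turn right, now facing North
  F4: move forward 0/4 (blocked), now at (x=7, y=1)
  L: turn left, now facing West
  L: turn left, now facing South
Final: (x=7, y=1), facing South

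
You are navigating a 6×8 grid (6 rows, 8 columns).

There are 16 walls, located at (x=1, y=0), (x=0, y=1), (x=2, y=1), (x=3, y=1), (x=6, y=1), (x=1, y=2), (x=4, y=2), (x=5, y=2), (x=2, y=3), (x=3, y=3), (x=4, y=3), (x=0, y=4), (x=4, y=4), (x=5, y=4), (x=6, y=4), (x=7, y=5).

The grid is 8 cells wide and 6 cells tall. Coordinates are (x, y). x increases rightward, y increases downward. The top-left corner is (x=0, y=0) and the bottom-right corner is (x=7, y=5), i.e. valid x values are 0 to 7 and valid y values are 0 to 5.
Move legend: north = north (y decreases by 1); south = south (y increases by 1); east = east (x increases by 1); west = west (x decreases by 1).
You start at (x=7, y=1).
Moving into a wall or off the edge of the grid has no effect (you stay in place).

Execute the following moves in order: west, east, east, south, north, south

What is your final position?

Start: (x=7, y=1)
  west (west): blocked, stay at (x=7, y=1)
  east (east): blocked, stay at (x=7, y=1)
  east (east): blocked, stay at (x=7, y=1)
  south (south): (x=7, y=1) -> (x=7, y=2)
  north (north): (x=7, y=2) -> (x=7, y=1)
  south (south): (x=7, y=1) -> (x=7, y=2)
Final: (x=7, y=2)

Answer: Final position: (x=7, y=2)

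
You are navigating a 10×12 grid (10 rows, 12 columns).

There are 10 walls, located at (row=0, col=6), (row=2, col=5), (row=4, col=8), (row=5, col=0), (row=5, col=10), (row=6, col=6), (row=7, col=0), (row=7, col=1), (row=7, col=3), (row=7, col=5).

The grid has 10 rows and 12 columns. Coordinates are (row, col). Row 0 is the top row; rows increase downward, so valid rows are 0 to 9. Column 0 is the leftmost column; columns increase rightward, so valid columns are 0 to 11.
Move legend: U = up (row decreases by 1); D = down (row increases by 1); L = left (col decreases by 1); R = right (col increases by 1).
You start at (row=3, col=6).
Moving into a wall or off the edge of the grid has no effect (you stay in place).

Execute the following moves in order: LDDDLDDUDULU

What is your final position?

Answer: Final position: (row=6, col=4)

Derivation:
Start: (row=3, col=6)
  L (left): (row=3, col=6) -> (row=3, col=5)
  D (down): (row=3, col=5) -> (row=4, col=5)
  D (down): (row=4, col=5) -> (row=5, col=5)
  D (down): (row=5, col=5) -> (row=6, col=5)
  L (left): (row=6, col=5) -> (row=6, col=4)
  D (down): (row=6, col=4) -> (row=7, col=4)
  D (down): (row=7, col=4) -> (row=8, col=4)
  U (up): (row=8, col=4) -> (row=7, col=4)
  D (down): (row=7, col=4) -> (row=8, col=4)
  U (up): (row=8, col=4) -> (row=7, col=4)
  L (left): blocked, stay at (row=7, col=4)
  U (up): (row=7, col=4) -> (row=6, col=4)
Final: (row=6, col=4)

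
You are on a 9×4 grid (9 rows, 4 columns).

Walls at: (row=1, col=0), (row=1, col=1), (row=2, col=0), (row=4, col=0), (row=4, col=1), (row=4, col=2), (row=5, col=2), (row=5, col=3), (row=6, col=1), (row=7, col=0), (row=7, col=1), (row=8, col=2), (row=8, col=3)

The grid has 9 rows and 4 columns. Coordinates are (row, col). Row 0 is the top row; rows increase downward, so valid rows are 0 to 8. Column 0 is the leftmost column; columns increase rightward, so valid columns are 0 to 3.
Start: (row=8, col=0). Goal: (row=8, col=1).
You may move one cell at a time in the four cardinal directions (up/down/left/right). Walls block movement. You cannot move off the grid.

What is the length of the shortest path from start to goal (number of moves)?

Answer: Shortest path length: 1

Derivation:
BFS from (row=8, col=0) until reaching (row=8, col=1):
  Distance 0: (row=8, col=0)
  Distance 1: (row=8, col=1)  <- goal reached here
One shortest path (1 moves): (row=8, col=0) -> (row=8, col=1)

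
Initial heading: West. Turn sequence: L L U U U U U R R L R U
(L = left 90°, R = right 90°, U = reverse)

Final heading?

Answer: Final heading: West

Derivation:
Start: West
  L (left (90° counter-clockwise)) -> South
  L (left (90° counter-clockwise)) -> East
  U (U-turn (180°)) -> West
  U (U-turn (180°)) -> East
  U (U-turn (180°)) -> West
  U (U-turn (180°)) -> East
  U (U-turn (180°)) -> West
  R (right (90° clockwise)) -> North
  R (right (90° clockwise)) -> East
  L (left (90° counter-clockwise)) -> North
  R (right (90° clockwise)) -> East
  U (U-turn (180°)) -> West
Final: West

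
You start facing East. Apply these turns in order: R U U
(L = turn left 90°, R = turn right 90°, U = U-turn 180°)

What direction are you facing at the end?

Answer: Final heading: South

Derivation:
Start: East
  R (right (90° clockwise)) -> South
  U (U-turn (180°)) -> North
  U (U-turn (180°)) -> South
Final: South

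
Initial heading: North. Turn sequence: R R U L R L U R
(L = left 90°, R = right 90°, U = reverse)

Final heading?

Start: North
  R (right (90° clockwise)) -> East
  R (right (90° clockwise)) -> South
  U (U-turn (180°)) -> North
  L (left (90° counter-clockwise)) -> West
  R (right (90° clockwise)) -> North
  L (left (90° counter-clockwise)) -> West
  U (U-turn (180°)) -> East
  R (right (90° clockwise)) -> South
Final: South

Answer: Final heading: South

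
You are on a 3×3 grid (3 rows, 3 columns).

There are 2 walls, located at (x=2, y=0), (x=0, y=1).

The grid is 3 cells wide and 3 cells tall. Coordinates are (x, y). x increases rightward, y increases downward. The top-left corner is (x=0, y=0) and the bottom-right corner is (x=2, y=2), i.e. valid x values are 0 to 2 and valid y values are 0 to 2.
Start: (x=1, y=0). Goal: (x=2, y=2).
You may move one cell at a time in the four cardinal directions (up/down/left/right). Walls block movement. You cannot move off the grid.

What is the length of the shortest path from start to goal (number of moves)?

Answer: Shortest path length: 3

Derivation:
BFS from (x=1, y=0) until reaching (x=2, y=2):
  Distance 0: (x=1, y=0)
  Distance 1: (x=0, y=0), (x=1, y=1)
  Distance 2: (x=2, y=1), (x=1, y=2)
  Distance 3: (x=0, y=2), (x=2, y=2)  <- goal reached here
One shortest path (3 moves): (x=1, y=0) -> (x=1, y=1) -> (x=2, y=1) -> (x=2, y=2)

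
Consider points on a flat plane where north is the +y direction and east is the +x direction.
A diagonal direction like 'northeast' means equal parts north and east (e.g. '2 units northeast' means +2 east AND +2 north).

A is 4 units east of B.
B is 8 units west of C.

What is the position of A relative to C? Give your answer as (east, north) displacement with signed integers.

Place C at the origin (east=0, north=0).
  B is 8 units west of C: delta (east=-8, north=+0); B at (east=-8, north=0).
  A is 4 units east of B: delta (east=+4, north=+0); A at (east=-4, north=0).
Therefore A relative to C: (east=-4, north=0).

Answer: A is at (east=-4, north=0) relative to C.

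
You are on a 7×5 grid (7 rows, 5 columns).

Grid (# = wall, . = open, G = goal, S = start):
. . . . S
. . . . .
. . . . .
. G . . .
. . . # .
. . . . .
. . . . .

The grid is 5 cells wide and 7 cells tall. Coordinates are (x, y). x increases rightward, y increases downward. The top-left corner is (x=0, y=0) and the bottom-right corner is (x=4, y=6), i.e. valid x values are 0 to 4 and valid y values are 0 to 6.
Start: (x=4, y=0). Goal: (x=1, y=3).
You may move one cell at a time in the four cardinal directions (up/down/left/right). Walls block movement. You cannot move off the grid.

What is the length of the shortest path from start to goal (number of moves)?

BFS from (x=4, y=0) until reaching (x=1, y=3):
  Distance 0: (x=4, y=0)
  Distance 1: (x=3, y=0), (x=4, y=1)
  Distance 2: (x=2, y=0), (x=3, y=1), (x=4, y=2)
  Distance 3: (x=1, y=0), (x=2, y=1), (x=3, y=2), (x=4, y=3)
  Distance 4: (x=0, y=0), (x=1, y=1), (x=2, y=2), (x=3, y=3), (x=4, y=4)
  Distance 5: (x=0, y=1), (x=1, y=2), (x=2, y=3), (x=4, y=5)
  Distance 6: (x=0, y=2), (x=1, y=3), (x=2, y=4), (x=3, y=5), (x=4, y=6)  <- goal reached here
One shortest path (6 moves): (x=4, y=0) -> (x=3, y=0) -> (x=2, y=0) -> (x=1, y=0) -> (x=1, y=1) -> (x=1, y=2) -> (x=1, y=3)

Answer: Shortest path length: 6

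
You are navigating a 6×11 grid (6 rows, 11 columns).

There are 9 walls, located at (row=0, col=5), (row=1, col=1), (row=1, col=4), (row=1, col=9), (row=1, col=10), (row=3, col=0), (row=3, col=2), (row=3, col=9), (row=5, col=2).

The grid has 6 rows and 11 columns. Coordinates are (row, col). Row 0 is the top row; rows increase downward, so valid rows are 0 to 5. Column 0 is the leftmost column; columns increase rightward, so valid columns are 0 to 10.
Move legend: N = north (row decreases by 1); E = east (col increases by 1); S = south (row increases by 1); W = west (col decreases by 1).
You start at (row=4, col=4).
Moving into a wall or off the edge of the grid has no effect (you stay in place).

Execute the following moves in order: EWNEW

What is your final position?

Start: (row=4, col=4)
  E (east): (row=4, col=4) -> (row=4, col=5)
  W (west): (row=4, col=5) -> (row=4, col=4)
  N (north): (row=4, col=4) -> (row=3, col=4)
  E (east): (row=3, col=4) -> (row=3, col=5)
  W (west): (row=3, col=5) -> (row=3, col=4)
Final: (row=3, col=4)

Answer: Final position: (row=3, col=4)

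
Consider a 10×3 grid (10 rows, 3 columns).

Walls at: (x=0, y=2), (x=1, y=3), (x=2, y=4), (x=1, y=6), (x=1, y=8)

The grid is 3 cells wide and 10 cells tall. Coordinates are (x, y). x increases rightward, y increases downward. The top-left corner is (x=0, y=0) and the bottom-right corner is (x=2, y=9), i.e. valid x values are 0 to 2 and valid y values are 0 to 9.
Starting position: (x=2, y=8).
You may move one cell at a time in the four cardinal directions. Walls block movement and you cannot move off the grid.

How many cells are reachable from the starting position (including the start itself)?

Answer: Reachable cells: 16

Derivation:
BFS flood-fill from (x=2, y=8):
  Distance 0: (x=2, y=8)
  Distance 1: (x=2, y=7), (x=2, y=9)
  Distance 2: (x=2, y=6), (x=1, y=7), (x=1, y=9)
  Distance 3: (x=2, y=5), (x=0, y=7), (x=0, y=9)
  Distance 4: (x=1, y=5), (x=0, y=6), (x=0, y=8)
  Distance 5: (x=1, y=4), (x=0, y=5)
  Distance 6: (x=0, y=4)
  Distance 7: (x=0, y=3)
Total reachable: 16 (grid has 25 open cells total)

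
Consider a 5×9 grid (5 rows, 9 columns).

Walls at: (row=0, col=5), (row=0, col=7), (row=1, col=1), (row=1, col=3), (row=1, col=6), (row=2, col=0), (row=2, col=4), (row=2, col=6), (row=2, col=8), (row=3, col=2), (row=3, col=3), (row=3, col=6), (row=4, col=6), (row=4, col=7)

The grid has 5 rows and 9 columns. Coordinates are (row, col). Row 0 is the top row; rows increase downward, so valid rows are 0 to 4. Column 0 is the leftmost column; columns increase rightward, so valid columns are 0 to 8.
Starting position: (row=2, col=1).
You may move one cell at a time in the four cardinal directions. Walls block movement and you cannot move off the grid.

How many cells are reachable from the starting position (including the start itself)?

BFS flood-fill from (row=2, col=1):
  Distance 0: (row=2, col=1)
  Distance 1: (row=2, col=2), (row=3, col=1)
  Distance 2: (row=1, col=2), (row=2, col=3), (row=3, col=0), (row=4, col=1)
  Distance 3: (row=0, col=2), (row=4, col=0), (row=4, col=2)
  Distance 4: (row=0, col=1), (row=0, col=3), (row=4, col=3)
  Distance 5: (row=0, col=0), (row=0, col=4), (row=4, col=4)
  Distance 6: (row=1, col=0), (row=1, col=4), (row=3, col=4), (row=4, col=5)
  Distance 7: (row=1, col=5), (row=3, col=5)
  Distance 8: (row=2, col=5)
Total reachable: 23 (grid has 31 open cells total)

Answer: Reachable cells: 23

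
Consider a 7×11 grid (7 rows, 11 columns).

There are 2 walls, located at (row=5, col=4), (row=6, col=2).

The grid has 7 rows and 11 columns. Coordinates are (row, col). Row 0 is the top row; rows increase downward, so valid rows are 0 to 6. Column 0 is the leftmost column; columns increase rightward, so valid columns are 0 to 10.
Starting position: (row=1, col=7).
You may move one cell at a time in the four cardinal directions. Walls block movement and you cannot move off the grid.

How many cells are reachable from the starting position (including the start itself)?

Answer: Reachable cells: 75

Derivation:
BFS flood-fill from (row=1, col=7):
  Distance 0: (row=1, col=7)
  Distance 1: (row=0, col=7), (row=1, col=6), (row=1, col=8), (row=2, col=7)
  Distance 2: (row=0, col=6), (row=0, col=8), (row=1, col=5), (row=1, col=9), (row=2, col=6), (row=2, col=8), (row=3, col=7)
  Distance 3: (row=0, col=5), (row=0, col=9), (row=1, col=4), (row=1, col=10), (row=2, col=5), (row=2, col=9), (row=3, col=6), (row=3, col=8), (row=4, col=7)
  Distance 4: (row=0, col=4), (row=0, col=10), (row=1, col=3), (row=2, col=4), (row=2, col=10), (row=3, col=5), (row=3, col=9), (row=4, col=6), (row=4, col=8), (row=5, col=7)
  Distance 5: (row=0, col=3), (row=1, col=2), (row=2, col=3), (row=3, col=4), (row=3, col=10), (row=4, col=5), (row=4, col=9), (row=5, col=6), (row=5, col=8), (row=6, col=7)
  Distance 6: (row=0, col=2), (row=1, col=1), (row=2, col=2), (row=3, col=3), (row=4, col=4), (row=4, col=10), (row=5, col=5), (row=5, col=9), (row=6, col=6), (row=6, col=8)
  Distance 7: (row=0, col=1), (row=1, col=0), (row=2, col=1), (row=3, col=2), (row=4, col=3), (row=5, col=10), (row=6, col=5), (row=6, col=9)
  Distance 8: (row=0, col=0), (row=2, col=0), (row=3, col=1), (row=4, col=2), (row=5, col=3), (row=6, col=4), (row=6, col=10)
  Distance 9: (row=3, col=0), (row=4, col=1), (row=5, col=2), (row=6, col=3)
  Distance 10: (row=4, col=0), (row=5, col=1)
  Distance 11: (row=5, col=0), (row=6, col=1)
  Distance 12: (row=6, col=0)
Total reachable: 75 (grid has 75 open cells total)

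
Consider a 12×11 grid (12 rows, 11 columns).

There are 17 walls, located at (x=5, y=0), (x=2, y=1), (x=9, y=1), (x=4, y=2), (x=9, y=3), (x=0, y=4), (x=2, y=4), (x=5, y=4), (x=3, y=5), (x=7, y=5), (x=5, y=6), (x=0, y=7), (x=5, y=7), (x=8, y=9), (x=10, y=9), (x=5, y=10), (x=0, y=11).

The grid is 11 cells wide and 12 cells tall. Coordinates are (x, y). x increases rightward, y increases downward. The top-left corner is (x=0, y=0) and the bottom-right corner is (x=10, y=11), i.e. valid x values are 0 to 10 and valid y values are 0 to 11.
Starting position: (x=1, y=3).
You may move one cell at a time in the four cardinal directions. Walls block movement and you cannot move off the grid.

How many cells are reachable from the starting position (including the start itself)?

BFS flood-fill from (x=1, y=3):
  Distance 0: (x=1, y=3)
  Distance 1: (x=1, y=2), (x=0, y=3), (x=2, y=3), (x=1, y=4)
  Distance 2: (x=1, y=1), (x=0, y=2), (x=2, y=2), (x=3, y=3), (x=1, y=5)
  Distance 3: (x=1, y=0), (x=0, y=1), (x=3, y=2), (x=4, y=3), (x=3, y=4), (x=0, y=5), (x=2, y=5), (x=1, y=6)
  Distance 4: (x=0, y=0), (x=2, y=0), (x=3, y=1), (x=5, y=3), (x=4, y=4), (x=0, y=6), (x=2, y=6), (x=1, y=7)
  Distance 5: (x=3, y=0), (x=4, y=1), (x=5, y=2), (x=6, y=3), (x=4, y=5), (x=3, y=6), (x=2, y=7), (x=1, y=8)
  Distance 6: (x=4, y=0), (x=5, y=1), (x=6, y=2), (x=7, y=3), (x=6, y=4), (x=5, y=5), (x=4, y=6), (x=3, y=7), (x=0, y=8), (x=2, y=8), (x=1, y=9)
  Distance 7: (x=6, y=1), (x=7, y=2), (x=8, y=3), (x=7, y=4), (x=6, y=5), (x=4, y=7), (x=3, y=8), (x=0, y=9), (x=2, y=9), (x=1, y=10)
  Distance 8: (x=6, y=0), (x=7, y=1), (x=8, y=2), (x=8, y=4), (x=6, y=6), (x=4, y=8), (x=3, y=9), (x=0, y=10), (x=2, y=10), (x=1, y=11)
  Distance 9: (x=7, y=0), (x=8, y=1), (x=9, y=2), (x=9, y=4), (x=8, y=5), (x=7, y=6), (x=6, y=7), (x=5, y=8), (x=4, y=9), (x=3, y=10), (x=2, y=11)
  Distance 10: (x=8, y=0), (x=10, y=2), (x=10, y=4), (x=9, y=5), (x=8, y=6), (x=7, y=7), (x=6, y=8), (x=5, y=9), (x=4, y=10), (x=3, y=11)
  Distance 11: (x=9, y=0), (x=10, y=1), (x=10, y=3), (x=10, y=5), (x=9, y=6), (x=8, y=7), (x=7, y=8), (x=6, y=9), (x=4, y=11)
  Distance 12: (x=10, y=0), (x=10, y=6), (x=9, y=7), (x=8, y=8), (x=7, y=9), (x=6, y=10), (x=5, y=11)
  Distance 13: (x=10, y=7), (x=9, y=8), (x=7, y=10), (x=6, y=11)
  Distance 14: (x=10, y=8), (x=9, y=9), (x=8, y=10), (x=7, y=11)
  Distance 15: (x=9, y=10), (x=8, y=11)
  Distance 16: (x=10, y=10), (x=9, y=11)
  Distance 17: (x=10, y=11)
Total reachable: 115 (grid has 115 open cells total)

Answer: Reachable cells: 115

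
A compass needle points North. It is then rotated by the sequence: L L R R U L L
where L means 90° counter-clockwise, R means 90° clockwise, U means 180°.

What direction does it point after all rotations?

Start: North
  L (left (90° counter-clockwise)) -> West
  L (left (90° counter-clockwise)) -> South
  R (right (90° clockwise)) -> West
  R (right (90° clockwise)) -> North
  U (U-turn (180°)) -> South
  L (left (90° counter-clockwise)) -> East
  L (left (90° counter-clockwise)) -> North
Final: North

Answer: Final heading: North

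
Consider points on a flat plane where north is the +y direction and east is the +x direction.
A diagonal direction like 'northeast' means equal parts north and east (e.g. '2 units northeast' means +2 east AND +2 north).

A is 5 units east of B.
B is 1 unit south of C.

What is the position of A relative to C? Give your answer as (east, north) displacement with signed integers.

Place C at the origin (east=0, north=0).
  B is 1 unit south of C: delta (east=+0, north=-1); B at (east=0, north=-1).
  A is 5 units east of B: delta (east=+5, north=+0); A at (east=5, north=-1).
Therefore A relative to C: (east=5, north=-1).

Answer: A is at (east=5, north=-1) relative to C.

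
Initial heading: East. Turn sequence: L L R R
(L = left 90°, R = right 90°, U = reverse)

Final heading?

Answer: Final heading: East

Derivation:
Start: East
  L (left (90° counter-clockwise)) -> North
  L (left (90° counter-clockwise)) -> West
  R (right (90° clockwise)) -> North
  R (right (90° clockwise)) -> East
Final: East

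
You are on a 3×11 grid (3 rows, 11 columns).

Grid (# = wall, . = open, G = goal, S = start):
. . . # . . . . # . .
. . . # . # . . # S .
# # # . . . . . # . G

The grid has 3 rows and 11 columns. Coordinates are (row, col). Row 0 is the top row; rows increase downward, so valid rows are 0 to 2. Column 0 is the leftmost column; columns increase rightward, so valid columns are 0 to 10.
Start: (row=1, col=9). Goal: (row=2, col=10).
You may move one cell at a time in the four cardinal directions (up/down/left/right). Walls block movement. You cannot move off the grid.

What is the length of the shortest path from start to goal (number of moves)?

Answer: Shortest path length: 2

Derivation:
BFS from (row=1, col=9) until reaching (row=2, col=10):
  Distance 0: (row=1, col=9)
  Distance 1: (row=0, col=9), (row=1, col=10), (row=2, col=9)
  Distance 2: (row=0, col=10), (row=2, col=10)  <- goal reached here
One shortest path (2 moves): (row=1, col=9) -> (row=1, col=10) -> (row=2, col=10)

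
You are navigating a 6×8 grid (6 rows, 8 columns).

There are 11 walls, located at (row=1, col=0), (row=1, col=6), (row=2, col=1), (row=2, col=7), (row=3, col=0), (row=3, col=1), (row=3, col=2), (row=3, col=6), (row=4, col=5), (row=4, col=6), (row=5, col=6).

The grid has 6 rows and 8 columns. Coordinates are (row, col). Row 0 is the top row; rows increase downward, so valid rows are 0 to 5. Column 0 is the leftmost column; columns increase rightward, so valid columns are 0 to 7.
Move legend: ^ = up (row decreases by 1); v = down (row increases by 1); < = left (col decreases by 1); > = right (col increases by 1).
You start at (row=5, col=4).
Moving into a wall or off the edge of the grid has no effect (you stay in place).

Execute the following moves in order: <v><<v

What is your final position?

Start: (row=5, col=4)
  < (left): (row=5, col=4) -> (row=5, col=3)
  v (down): blocked, stay at (row=5, col=3)
  > (right): (row=5, col=3) -> (row=5, col=4)
  < (left): (row=5, col=4) -> (row=5, col=3)
  < (left): (row=5, col=3) -> (row=5, col=2)
  v (down): blocked, stay at (row=5, col=2)
Final: (row=5, col=2)

Answer: Final position: (row=5, col=2)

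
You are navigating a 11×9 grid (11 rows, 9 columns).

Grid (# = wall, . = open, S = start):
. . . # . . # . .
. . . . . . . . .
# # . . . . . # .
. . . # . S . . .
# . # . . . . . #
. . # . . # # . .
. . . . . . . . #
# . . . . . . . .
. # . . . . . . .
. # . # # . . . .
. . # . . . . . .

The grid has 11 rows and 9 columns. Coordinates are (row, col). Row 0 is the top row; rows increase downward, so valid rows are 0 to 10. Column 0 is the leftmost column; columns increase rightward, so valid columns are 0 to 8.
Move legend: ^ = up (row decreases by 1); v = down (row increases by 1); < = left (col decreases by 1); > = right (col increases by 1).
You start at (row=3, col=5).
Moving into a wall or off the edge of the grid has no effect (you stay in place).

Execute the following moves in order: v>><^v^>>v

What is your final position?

Start: (row=3, col=5)
  v (down): (row=3, col=5) -> (row=4, col=5)
  > (right): (row=4, col=5) -> (row=4, col=6)
  > (right): (row=4, col=6) -> (row=4, col=7)
  < (left): (row=4, col=7) -> (row=4, col=6)
  ^ (up): (row=4, col=6) -> (row=3, col=6)
  v (down): (row=3, col=6) -> (row=4, col=6)
  ^ (up): (row=4, col=6) -> (row=3, col=6)
  > (right): (row=3, col=6) -> (row=3, col=7)
  > (right): (row=3, col=7) -> (row=3, col=8)
  v (down): blocked, stay at (row=3, col=8)
Final: (row=3, col=8)

Answer: Final position: (row=3, col=8)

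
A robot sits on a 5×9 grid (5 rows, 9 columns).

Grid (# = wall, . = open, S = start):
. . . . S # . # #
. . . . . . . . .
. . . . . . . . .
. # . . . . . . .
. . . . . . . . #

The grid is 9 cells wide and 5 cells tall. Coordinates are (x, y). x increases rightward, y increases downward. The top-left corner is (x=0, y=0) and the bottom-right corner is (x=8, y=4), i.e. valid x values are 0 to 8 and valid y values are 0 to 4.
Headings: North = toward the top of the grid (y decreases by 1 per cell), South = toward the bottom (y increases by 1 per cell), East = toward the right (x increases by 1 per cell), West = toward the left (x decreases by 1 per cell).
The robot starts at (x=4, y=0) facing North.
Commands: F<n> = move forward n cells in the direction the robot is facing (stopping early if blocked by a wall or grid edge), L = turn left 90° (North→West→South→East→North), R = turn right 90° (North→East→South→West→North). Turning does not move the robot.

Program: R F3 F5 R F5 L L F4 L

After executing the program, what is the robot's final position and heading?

Start: (x=4, y=0), facing North
  R: turn right, now facing East
  F3: move forward 0/3 (blocked), now at (x=4, y=0)
  F5: move forward 0/5 (blocked), now at (x=4, y=0)
  R: turn right, now facing South
  F5: move forward 4/5 (blocked), now at (x=4, y=4)
  L: turn left, now facing East
  L: turn left, now facing North
  F4: move forward 4, now at (x=4, y=0)
  L: turn left, now facing West
Final: (x=4, y=0), facing West

Answer: Final position: (x=4, y=0), facing West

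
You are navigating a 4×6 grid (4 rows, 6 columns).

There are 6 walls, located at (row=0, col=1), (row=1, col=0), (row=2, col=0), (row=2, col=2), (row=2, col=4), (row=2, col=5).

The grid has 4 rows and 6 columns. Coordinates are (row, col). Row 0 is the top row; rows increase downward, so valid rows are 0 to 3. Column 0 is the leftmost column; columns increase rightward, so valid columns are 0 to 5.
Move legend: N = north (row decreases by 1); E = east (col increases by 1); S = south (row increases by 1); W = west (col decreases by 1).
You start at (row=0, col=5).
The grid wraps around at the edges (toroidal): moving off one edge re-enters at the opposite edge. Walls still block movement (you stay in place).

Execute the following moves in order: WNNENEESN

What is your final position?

Answer: Final position: (row=2, col=1)

Derivation:
Start: (row=0, col=5)
  W (west): (row=0, col=5) -> (row=0, col=4)
  N (north): (row=0, col=4) -> (row=3, col=4)
  N (north): blocked, stay at (row=3, col=4)
  E (east): (row=3, col=4) -> (row=3, col=5)
  N (north): blocked, stay at (row=3, col=5)
  E (east): (row=3, col=5) -> (row=3, col=0)
  E (east): (row=3, col=0) -> (row=3, col=1)
  S (south): blocked, stay at (row=3, col=1)
  N (north): (row=3, col=1) -> (row=2, col=1)
Final: (row=2, col=1)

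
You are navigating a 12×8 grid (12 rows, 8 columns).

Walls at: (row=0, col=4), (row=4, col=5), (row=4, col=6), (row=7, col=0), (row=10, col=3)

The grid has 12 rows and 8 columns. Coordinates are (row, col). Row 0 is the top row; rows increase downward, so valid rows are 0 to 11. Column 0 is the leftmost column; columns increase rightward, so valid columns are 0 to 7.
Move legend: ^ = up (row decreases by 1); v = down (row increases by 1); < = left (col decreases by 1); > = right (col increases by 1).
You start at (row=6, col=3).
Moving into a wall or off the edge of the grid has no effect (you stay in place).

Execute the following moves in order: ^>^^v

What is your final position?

Answer: Final position: (row=4, col=4)

Derivation:
Start: (row=6, col=3)
  ^ (up): (row=6, col=3) -> (row=5, col=3)
  > (right): (row=5, col=3) -> (row=5, col=4)
  ^ (up): (row=5, col=4) -> (row=4, col=4)
  ^ (up): (row=4, col=4) -> (row=3, col=4)
  v (down): (row=3, col=4) -> (row=4, col=4)
Final: (row=4, col=4)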